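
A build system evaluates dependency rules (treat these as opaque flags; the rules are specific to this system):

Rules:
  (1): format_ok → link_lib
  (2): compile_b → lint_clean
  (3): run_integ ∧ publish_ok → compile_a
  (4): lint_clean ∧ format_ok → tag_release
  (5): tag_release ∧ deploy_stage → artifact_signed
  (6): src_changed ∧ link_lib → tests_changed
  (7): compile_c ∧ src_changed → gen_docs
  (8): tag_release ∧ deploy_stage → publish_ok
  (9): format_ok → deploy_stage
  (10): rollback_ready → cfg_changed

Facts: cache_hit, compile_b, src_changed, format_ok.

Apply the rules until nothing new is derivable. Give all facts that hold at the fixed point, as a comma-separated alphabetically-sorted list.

Round 1: (1) [format_ok → link_lib]; (2) [compile_b → lint_clean]; (9) [format_ok → deploy_stage]. Adds link_lib, lint_clean, deploy_stage.
Round 2: (4) [lint_clean ∧ format_ok → tag_release]; (6) [src_changed ∧ link_lib → tests_changed]. Adds tag_release, tests_changed.
Round 3: (5) [tag_release ∧ deploy_stage → artifact_signed]; (8) [tag_release ∧ deploy_stage → publish_ok]. Adds artifact_signed, publish_ok.

artifact_signed, cache_hit, compile_b, deploy_stage, format_ok, link_lib, lint_clean, publish_ok, src_changed, tag_release, tests_changed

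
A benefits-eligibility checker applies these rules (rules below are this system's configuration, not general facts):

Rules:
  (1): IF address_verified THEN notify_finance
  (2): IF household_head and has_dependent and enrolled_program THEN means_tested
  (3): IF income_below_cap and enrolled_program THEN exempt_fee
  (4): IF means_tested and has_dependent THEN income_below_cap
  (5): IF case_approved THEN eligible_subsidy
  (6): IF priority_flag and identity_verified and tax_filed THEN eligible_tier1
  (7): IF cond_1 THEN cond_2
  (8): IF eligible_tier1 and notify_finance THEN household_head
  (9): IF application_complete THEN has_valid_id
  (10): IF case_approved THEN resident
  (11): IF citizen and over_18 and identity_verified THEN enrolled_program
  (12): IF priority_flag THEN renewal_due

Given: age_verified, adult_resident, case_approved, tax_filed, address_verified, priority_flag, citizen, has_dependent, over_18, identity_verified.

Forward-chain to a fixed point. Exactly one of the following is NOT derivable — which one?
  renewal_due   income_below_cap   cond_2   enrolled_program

cond_2

Round 1: (1) [IF address_verified THEN notify_finance]; (5) [IF case_approved THEN eligible_subsidy]; (6) [IF priority_flag and identity_verified and tax_filed THEN eligible_tier1]; (10) [IF case_approved THEN resident]; (11) [IF citizen and over_18 and identity_verified THEN enrolled_program]; (12) [IF priority_flag THEN renewal_due]. New: notify_finance, eligible_subsidy, eligible_tier1, resident, enrolled_program, renewal_due.
Round 2: (8) [IF eligible_tier1 and notify_finance THEN household_head]. New: household_head.
Round 3: (2) [IF household_head and has_dependent and enrolled_program THEN means_tested]. New: means_tested.
Round 4: (4) [IF means_tested and has_dependent THEN income_below_cap]. New: income_below_cap.
Round 5: (3) [IF income_below_cap and enrolled_program THEN exempt_fee]. New: exempt_fee.
Derived: renewal_due (round 1), enrolled_program (round 1), income_below_cap (round 4). cond_2 never appears in any round.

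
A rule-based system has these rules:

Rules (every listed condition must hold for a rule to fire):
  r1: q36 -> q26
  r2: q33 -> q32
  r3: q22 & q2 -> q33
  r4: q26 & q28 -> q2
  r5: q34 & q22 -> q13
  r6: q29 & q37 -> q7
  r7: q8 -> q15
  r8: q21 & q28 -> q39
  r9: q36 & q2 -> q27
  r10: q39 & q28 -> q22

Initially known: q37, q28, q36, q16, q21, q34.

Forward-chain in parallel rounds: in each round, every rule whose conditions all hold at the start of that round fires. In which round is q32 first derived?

4

[1] r1 [q36 -> q26]; r8 [q21 & q28 -> q39]. ⇒ new: q26, q39.
[2] r4 [q26 & q28 -> q2]; r10 [q39 & q28 -> q22]. ⇒ new: q2, q22.
[3] r3 [q22 & q2 -> q33]; r5 [q34 & q22 -> q13]; r9 [q36 & q2 -> q27]. ⇒ new: q33, q13, q27.
[4] r2 [q33 -> q32]. ⇒ new: q32.
q32 first appears in round 4.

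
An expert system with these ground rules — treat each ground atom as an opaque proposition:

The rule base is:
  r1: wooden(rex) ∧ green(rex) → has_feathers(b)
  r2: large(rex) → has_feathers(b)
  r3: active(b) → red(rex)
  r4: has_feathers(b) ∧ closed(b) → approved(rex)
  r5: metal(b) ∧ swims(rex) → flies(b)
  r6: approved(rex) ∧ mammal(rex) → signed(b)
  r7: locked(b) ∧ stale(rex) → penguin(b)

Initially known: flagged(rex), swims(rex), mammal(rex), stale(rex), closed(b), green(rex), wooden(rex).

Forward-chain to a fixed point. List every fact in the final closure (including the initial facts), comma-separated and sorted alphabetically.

Round 1: r1 [wooden(rex) ∧ green(rex) → has_feathers(b)]. Adds has_feathers(b).
Round 2: r4 [has_feathers(b) ∧ closed(b) → approved(rex)]. Adds approved(rex).
Round 3: r6 [approved(rex) ∧ mammal(rex) → signed(b)]. Adds signed(b).

approved(rex), closed(b), flagged(rex), green(rex), has_feathers(b), mammal(rex), signed(b), stale(rex), swims(rex), wooden(rex)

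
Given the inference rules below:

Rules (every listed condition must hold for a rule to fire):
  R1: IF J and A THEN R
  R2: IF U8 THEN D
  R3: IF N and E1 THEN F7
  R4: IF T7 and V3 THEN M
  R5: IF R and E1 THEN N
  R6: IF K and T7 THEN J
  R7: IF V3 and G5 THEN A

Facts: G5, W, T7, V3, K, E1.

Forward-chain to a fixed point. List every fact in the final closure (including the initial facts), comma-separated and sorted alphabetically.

Round 1 fires R4, R6, R7, giving M, J, A.
Round 2 fires R1, giving R.
Round 3 fires R5, giving N.
Round 4 fires R3, giving F7.

A, E1, F7, G5, J, K, M, N, R, T7, V3, W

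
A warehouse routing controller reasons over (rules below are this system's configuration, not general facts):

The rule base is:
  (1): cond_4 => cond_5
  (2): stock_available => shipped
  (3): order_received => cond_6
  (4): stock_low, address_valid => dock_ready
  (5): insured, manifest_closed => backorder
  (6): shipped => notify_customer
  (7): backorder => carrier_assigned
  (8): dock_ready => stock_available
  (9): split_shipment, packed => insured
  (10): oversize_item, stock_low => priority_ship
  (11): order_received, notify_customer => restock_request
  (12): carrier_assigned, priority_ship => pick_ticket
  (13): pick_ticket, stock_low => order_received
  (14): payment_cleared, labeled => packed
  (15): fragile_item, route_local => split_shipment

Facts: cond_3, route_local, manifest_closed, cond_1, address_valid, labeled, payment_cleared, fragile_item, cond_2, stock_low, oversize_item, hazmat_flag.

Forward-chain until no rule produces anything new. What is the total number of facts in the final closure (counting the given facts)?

26

Round 1 fires (4), (10), (14), (15), giving dock_ready, priority_ship, packed, split_shipment.
Round 2 fires (8), (9), giving stock_available, insured.
Round 3 fires (2), (5), giving shipped, backorder.
Round 4 fires (6), (7), giving notify_customer, carrier_assigned.
Round 5 fires (12), giving pick_ticket.
Round 6 fires (13), giving order_received.
Round 7 fires (3), (11), giving cond_6, restock_request.
Closure: {address_valid, backorder, carrier_assigned, cond_1, cond_2, cond_3, cond_6, dock_ready, fragile_item, hazmat_flag, insured, labeled, manifest_closed, notify_customer, order_received, oversize_item, packed, payment_cleared, pick_ticket, priority_ship, restock_request, route_local, shipped, split_shipment, stock_available, stock_low} — 26 facts.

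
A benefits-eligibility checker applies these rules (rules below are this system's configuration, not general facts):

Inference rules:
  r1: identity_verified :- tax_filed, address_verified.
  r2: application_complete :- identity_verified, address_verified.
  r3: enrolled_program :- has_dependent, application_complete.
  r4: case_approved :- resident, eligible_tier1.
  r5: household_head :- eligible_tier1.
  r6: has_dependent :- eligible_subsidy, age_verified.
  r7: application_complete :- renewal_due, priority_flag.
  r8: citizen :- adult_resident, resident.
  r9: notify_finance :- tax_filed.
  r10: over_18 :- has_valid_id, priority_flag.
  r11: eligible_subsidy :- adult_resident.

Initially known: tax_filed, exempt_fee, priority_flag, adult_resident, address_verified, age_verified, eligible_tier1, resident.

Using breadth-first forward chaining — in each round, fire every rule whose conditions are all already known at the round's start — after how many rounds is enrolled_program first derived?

Round 1: r1 [identity_verified :- tax_filed, address_verified.]; r4 [case_approved :- resident, eligible_tier1.]; r5 [household_head :- eligible_tier1.]; r8 [citizen :- adult_resident, resident.]; r9 [notify_finance :- tax_filed.]; r11 [eligible_subsidy :- adult_resident.]. Adds identity_verified, case_approved, household_head, citizen, notify_finance, eligible_subsidy.
Round 2: r2 [application_complete :- identity_verified, address_verified.]; r6 [has_dependent :- eligible_subsidy, age_verified.]. Adds application_complete, has_dependent.
Round 3: r3 [enrolled_program :- has_dependent, application_complete.]. Adds enrolled_program.
enrolled_program first appears in round 3.

3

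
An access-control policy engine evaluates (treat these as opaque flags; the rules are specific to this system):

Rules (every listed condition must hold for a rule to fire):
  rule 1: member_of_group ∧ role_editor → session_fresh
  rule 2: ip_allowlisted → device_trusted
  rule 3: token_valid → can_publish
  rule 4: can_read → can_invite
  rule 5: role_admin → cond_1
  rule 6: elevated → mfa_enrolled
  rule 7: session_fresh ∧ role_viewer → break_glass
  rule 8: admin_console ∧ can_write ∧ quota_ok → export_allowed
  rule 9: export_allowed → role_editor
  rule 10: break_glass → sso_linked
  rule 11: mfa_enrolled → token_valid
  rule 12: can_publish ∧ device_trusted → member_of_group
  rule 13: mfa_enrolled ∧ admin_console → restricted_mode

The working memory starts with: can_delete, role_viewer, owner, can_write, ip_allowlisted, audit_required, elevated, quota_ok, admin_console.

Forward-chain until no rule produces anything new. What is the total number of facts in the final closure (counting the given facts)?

Round 1 fires rule 2, rule 6, rule 8, giving device_trusted, mfa_enrolled, export_allowed.
Round 2 fires rule 9, rule 11, rule 13, giving role_editor, token_valid, restricted_mode.
Round 3 fires rule 3, giving can_publish.
Round 4 fires rule 12, giving member_of_group.
Round 5 fires rule 1, giving session_fresh.
Round 6 fires rule 7, giving break_glass.
Round 7 fires rule 10, giving sso_linked.
Closure: {admin_console, audit_required, break_glass, can_delete, can_publish, can_write, device_trusted, elevated, export_allowed, ip_allowlisted, member_of_group, mfa_enrolled, owner, quota_ok, restricted_mode, role_editor, role_viewer, session_fresh, sso_linked, token_valid} — 20 facts.

20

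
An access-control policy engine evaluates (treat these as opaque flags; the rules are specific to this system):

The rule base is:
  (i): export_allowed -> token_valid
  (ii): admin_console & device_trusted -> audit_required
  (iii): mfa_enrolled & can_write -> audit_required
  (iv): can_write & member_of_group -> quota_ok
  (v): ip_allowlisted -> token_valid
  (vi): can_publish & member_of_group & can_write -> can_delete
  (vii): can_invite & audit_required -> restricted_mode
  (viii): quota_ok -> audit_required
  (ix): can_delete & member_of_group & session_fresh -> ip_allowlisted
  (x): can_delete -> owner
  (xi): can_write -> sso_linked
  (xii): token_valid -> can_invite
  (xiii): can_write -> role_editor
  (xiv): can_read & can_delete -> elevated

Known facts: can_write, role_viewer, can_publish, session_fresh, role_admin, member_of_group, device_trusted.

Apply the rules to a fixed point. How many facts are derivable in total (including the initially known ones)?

17

Round 1: (iv) [can_write & member_of_group -> quota_ok]; (vi) [can_publish & member_of_group & can_write -> can_delete]; (xi) [can_write -> sso_linked]; (xiii) [can_write -> role_editor]. New: quota_ok, can_delete, sso_linked, role_editor.
Round 2: (viii) [quota_ok -> audit_required]; (ix) [can_delete & member_of_group & session_fresh -> ip_allowlisted]; (x) [can_delete -> owner]. New: audit_required, ip_allowlisted, owner.
Round 3: (v) [ip_allowlisted -> token_valid]. New: token_valid.
Round 4: (xii) [token_valid -> can_invite]. New: can_invite.
Round 5: (vii) [can_invite & audit_required -> restricted_mode]. New: restricted_mode.
Closure: {audit_required, can_delete, can_invite, can_publish, can_write, device_trusted, ip_allowlisted, member_of_group, owner, quota_ok, restricted_mode, role_admin, role_editor, role_viewer, session_fresh, sso_linked, token_valid} — 17 facts.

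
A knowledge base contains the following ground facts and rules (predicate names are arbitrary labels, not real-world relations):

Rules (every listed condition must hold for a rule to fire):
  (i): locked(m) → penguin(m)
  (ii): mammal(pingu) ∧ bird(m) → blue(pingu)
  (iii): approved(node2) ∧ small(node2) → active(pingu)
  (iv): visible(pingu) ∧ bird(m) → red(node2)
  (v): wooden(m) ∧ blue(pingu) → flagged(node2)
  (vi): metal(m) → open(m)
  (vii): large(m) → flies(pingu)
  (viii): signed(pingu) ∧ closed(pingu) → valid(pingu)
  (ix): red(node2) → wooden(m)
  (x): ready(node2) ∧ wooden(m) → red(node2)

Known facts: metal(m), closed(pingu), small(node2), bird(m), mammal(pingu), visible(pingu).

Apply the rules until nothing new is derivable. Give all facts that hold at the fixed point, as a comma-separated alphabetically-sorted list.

Round 1 fires (ii), (iv), (vi), giving blue(pingu), red(node2), open(m).
Round 2 fires (ix), giving wooden(m).
Round 3 fires (v), giving flagged(node2).

bird(m), blue(pingu), closed(pingu), flagged(node2), mammal(pingu), metal(m), open(m), red(node2), small(node2), visible(pingu), wooden(m)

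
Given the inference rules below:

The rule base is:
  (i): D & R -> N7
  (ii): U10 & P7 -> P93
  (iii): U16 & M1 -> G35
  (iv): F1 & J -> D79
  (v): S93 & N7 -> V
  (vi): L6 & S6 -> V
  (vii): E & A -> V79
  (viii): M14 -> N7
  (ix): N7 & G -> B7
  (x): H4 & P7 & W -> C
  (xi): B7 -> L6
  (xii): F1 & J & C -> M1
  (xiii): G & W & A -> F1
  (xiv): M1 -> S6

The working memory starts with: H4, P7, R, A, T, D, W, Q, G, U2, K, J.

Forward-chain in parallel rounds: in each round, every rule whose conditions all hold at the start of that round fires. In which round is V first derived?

4

[1] (i) [D & R -> N7]; (x) [H4 & P7 & W -> C]; (xiii) [G & W & A -> F1]. ⇒ new: N7, C, F1.
[2] (iv) [F1 & J -> D79]; (ix) [N7 & G -> B7]; (xii) [F1 & J & C -> M1]. ⇒ new: D79, B7, M1.
[3] (xi) [B7 -> L6]; (xiv) [M1 -> S6]. ⇒ new: L6, S6.
[4] (vi) [L6 & S6 -> V]. ⇒ new: V.
V first appears in round 4.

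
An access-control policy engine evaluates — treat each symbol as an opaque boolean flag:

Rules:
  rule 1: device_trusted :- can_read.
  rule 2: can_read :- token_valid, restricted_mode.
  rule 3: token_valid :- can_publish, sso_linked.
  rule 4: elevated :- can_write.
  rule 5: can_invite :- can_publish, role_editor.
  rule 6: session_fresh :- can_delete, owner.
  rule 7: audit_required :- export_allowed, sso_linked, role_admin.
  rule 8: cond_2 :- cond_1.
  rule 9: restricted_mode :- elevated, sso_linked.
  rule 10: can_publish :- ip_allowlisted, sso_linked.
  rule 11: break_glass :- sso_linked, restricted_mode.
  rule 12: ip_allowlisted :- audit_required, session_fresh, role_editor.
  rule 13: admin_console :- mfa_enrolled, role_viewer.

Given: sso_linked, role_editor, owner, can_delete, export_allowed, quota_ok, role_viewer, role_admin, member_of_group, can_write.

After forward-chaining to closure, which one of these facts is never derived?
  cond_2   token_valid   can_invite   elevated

cond_2

Round 1: rule 4 [elevated :- can_write.]; rule 6 [session_fresh :- can_delete, owner.]; rule 7 [audit_required :- export_allowed, sso_linked, role_admin.]. New: elevated, session_fresh, audit_required.
Round 2: rule 9 [restricted_mode :- elevated, sso_linked.]; rule 12 [ip_allowlisted :- audit_required, session_fresh, role_editor.]. New: restricted_mode, ip_allowlisted.
Round 3: rule 10 [can_publish :- ip_allowlisted, sso_linked.]; rule 11 [break_glass :- sso_linked, restricted_mode.]. New: can_publish, break_glass.
Round 4: rule 3 [token_valid :- can_publish, sso_linked.]; rule 5 [can_invite :- can_publish, role_editor.]. New: token_valid, can_invite.
Round 5: rule 2 [can_read :- token_valid, restricted_mode.]. New: can_read.
Round 6: rule 1 [device_trusted :- can_read.]. New: device_trusted.
Derived: token_valid (round 4), can_invite (round 4), elevated (round 1). cond_2 never appears in any round.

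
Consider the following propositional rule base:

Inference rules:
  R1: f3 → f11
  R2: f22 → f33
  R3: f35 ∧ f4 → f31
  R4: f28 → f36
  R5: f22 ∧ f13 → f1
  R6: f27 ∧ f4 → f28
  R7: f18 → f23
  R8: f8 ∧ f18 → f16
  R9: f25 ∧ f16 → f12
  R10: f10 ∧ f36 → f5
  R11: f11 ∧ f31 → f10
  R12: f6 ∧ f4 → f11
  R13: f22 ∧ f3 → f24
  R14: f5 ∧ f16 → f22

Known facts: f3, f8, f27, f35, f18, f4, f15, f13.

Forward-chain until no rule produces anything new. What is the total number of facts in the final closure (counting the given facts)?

20

Round 1 fires R1, R3, R6, R7, R8, giving f11, f31, f28, f23, f16.
Round 2 fires R4, R11, giving f36, f10.
Round 3 fires R10, giving f5.
Round 4 fires R14, giving f22.
Round 5 fires R2, R5, R13, giving f33, f1, f24.
Closure: {f1, f10, f11, f13, f15, f16, f18, f22, f23, f24, f27, f28, f3, f31, f33, f35, f36, f4, f5, f8} — 20 facts.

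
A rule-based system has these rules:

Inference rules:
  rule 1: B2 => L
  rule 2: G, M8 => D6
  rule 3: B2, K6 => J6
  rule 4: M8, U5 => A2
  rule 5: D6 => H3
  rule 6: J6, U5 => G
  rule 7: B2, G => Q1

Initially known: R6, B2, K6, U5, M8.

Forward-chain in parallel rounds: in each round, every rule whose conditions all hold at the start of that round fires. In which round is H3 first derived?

[1] rule 1 [B2 => L]; rule 3 [B2, K6 => J6]; rule 4 [M8, U5 => A2]. ⇒ new: L, J6, A2.
[2] rule 6 [J6, U5 => G]. ⇒ new: G.
[3] rule 2 [G, M8 => D6]; rule 7 [B2, G => Q1]. ⇒ new: D6, Q1.
[4] rule 5 [D6 => H3]. ⇒ new: H3.
H3 first appears in round 4.

4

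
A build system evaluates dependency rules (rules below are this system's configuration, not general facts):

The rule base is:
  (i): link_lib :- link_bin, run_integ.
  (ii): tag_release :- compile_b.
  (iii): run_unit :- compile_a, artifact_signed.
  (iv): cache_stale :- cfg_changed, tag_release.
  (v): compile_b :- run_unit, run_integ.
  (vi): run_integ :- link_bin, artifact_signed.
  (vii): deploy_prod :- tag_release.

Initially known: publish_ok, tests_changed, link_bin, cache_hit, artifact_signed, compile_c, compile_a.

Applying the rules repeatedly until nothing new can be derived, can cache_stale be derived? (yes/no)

Round 1: (iii) [run_unit :- compile_a, artifact_signed.]; (vi) [run_integ :- link_bin, artifact_signed.]. New: run_unit, run_integ.
Round 2: (i) [link_lib :- link_bin, run_integ.]; (v) [compile_b :- run_unit, run_integ.]. New: link_lib, compile_b.
Round 3: (ii) [tag_release :- compile_b.]. New: tag_release.
Round 4: (vii) [deploy_prod :- tag_release.]. New: deploy_prod.
Fixed point reached. cache_stale is concluded only by (iv); (iv) needs cfg_changed (never derived).

no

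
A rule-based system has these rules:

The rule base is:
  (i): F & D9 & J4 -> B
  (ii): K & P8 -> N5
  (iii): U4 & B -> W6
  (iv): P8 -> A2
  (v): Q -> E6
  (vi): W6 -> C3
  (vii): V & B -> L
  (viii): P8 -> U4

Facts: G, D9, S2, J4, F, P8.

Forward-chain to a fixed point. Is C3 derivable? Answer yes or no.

yes

Round 1 — (i), (iv), (viii), derive B, A2, U4.
Round 2 — (iii), derive W6.
Round 3 — (vi), derive C3.
C3 appears in round 3, so it is derivable.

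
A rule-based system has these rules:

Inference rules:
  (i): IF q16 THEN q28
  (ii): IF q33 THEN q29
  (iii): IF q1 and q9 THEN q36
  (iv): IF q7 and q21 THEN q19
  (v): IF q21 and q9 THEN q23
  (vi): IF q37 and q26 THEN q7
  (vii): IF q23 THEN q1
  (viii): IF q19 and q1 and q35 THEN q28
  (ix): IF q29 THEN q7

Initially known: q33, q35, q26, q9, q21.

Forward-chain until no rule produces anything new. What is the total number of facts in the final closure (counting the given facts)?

12

Round 1 — (ii), (v), derive q29, q23.
Round 2 — (vii), (ix), derive q1, q7.
Round 3 — (iii), (iv), derive q36, q19.
Round 4 — (viii), derive q28.
Closure: {q1, q19, q21, q23, q26, q28, q29, q33, q35, q36, q7, q9} — 12 facts.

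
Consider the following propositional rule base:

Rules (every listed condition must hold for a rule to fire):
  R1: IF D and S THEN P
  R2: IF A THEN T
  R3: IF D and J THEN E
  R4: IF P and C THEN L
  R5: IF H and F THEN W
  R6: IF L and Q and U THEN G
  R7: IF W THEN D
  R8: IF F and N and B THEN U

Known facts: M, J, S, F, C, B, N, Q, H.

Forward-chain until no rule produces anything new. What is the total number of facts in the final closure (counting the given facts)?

Round 1 fires R5, R8, giving W, U.
Round 2 fires R7, giving D.
Round 3 fires R1, R3, giving P, E.
Round 4 fires R4, giving L.
Round 5 fires R6, giving G.
Closure: {B, C, D, E, F, G, H, J, L, M, N, P, Q, S, U, W} — 16 facts.

16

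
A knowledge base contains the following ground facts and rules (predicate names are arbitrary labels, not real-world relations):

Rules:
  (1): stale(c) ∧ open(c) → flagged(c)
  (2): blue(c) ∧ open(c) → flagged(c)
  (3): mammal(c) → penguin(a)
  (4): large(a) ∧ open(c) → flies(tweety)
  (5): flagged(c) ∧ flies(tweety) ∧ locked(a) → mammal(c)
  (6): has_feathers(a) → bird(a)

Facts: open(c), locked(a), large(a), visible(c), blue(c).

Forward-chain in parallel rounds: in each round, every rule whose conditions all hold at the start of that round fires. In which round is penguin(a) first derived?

Round 1 fires (2), (4), giving flagged(c), flies(tweety).
Round 2 fires (5), giving mammal(c).
Round 3 fires (3), giving penguin(a).
penguin(a) first appears in round 3.

3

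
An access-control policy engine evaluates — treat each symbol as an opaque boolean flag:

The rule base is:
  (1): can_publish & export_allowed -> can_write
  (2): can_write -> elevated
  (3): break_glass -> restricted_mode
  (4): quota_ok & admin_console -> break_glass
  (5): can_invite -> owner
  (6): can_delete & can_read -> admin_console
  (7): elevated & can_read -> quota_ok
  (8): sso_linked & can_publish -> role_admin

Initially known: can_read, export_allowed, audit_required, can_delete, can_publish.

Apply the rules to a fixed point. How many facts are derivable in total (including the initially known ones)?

11

Round 1 — (1), (6), derive can_write, admin_console.
Round 2 — (2), derive elevated.
Round 3 — (7), derive quota_ok.
Round 4 — (4), derive break_glass.
Round 5 — (3), derive restricted_mode.
Closure: {admin_console, audit_required, break_glass, can_delete, can_publish, can_read, can_write, elevated, export_allowed, quota_ok, restricted_mode} — 11 facts.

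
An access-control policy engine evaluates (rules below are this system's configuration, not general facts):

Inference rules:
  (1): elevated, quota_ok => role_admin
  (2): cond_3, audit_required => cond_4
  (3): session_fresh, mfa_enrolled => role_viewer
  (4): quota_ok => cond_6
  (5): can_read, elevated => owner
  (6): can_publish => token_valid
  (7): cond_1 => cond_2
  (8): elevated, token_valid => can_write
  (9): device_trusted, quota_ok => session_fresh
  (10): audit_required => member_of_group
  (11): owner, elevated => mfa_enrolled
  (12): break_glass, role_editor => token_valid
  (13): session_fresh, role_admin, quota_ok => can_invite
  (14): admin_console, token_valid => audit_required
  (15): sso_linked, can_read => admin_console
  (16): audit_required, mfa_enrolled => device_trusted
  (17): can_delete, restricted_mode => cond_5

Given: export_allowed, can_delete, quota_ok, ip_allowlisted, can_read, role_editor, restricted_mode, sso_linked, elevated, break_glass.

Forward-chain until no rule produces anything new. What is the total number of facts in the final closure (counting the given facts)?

24

Round 1: (1) [elevated, quota_ok => role_admin]; (4) [quota_ok => cond_6]; (5) [can_read, elevated => owner]; (12) [break_glass, role_editor => token_valid]; (15) [sso_linked, can_read => admin_console]; (17) [can_delete, restricted_mode => cond_5]. New: role_admin, cond_6, owner, token_valid, admin_console, cond_5.
Round 2: (8) [elevated, token_valid => can_write]; (11) [owner, elevated => mfa_enrolled]; (14) [admin_console, token_valid => audit_required]. New: can_write, mfa_enrolled, audit_required.
Round 3: (10) [audit_required => member_of_group]; (16) [audit_required, mfa_enrolled => device_trusted]. New: member_of_group, device_trusted.
Round 4: (9) [device_trusted, quota_ok => session_fresh]. New: session_fresh.
Round 5: (3) [session_fresh, mfa_enrolled => role_viewer]; (13) [session_fresh, role_admin, quota_ok => can_invite]. New: role_viewer, can_invite.
Closure: {admin_console, audit_required, break_glass, can_delete, can_invite, can_read, can_write, cond_5, cond_6, device_trusted, elevated, export_allowed, ip_allowlisted, member_of_group, mfa_enrolled, owner, quota_ok, restricted_mode, role_admin, role_editor, role_viewer, session_fresh, sso_linked, token_valid} — 24 facts.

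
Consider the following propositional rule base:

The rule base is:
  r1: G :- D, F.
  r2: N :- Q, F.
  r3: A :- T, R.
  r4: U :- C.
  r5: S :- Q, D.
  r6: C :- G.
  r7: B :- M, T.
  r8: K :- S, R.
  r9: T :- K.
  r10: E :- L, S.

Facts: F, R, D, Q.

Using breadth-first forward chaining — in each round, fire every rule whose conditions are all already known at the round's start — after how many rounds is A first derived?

4

Round 1: r1 [G :- D, F.]; r2 [N :- Q, F.]; r5 [S :- Q, D.]. New: G, N, S.
Round 2: r6 [C :- G.]; r8 [K :- S, R.]. New: C, K.
Round 3: r4 [U :- C.]; r9 [T :- K.]. New: U, T.
Round 4: r3 [A :- T, R.]. New: A.
A first appears in round 4.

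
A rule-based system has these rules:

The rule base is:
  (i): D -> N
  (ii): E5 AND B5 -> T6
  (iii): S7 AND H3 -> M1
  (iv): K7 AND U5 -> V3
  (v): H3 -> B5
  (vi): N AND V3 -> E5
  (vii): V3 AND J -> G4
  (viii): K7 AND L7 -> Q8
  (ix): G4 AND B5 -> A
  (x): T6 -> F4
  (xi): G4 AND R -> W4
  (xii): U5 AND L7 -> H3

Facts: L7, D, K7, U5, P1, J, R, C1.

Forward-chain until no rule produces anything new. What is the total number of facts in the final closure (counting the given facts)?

Round 1: (i) [D -> N]; (iv) [K7 AND U5 -> V3]; (viii) [K7 AND L7 -> Q8]; (xii) [U5 AND L7 -> H3]. Adds N, V3, Q8, H3.
Round 2: (v) [H3 -> B5]; (vi) [N AND V3 -> E5]; (vii) [V3 AND J -> G4]. Adds B5, E5, G4.
Round 3: (ii) [E5 AND B5 -> T6]; (ix) [G4 AND B5 -> A]; (xi) [G4 AND R -> W4]. Adds T6, A, W4.
Round 4: (x) [T6 -> F4]. Adds F4.
Closure: {A, B5, C1, D, E5, F4, G4, H3, J, K7, L7, N, P1, Q8, R, T6, U5, V3, W4} — 19 facts.

19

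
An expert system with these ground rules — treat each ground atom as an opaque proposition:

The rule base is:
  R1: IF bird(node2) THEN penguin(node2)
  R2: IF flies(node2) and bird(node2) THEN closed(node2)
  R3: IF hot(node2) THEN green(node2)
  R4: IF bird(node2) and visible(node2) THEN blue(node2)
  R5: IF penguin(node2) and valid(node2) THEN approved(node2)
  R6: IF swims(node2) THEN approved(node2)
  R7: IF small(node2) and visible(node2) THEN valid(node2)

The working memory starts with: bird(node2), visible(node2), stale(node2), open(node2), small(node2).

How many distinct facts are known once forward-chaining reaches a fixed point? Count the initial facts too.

Round 1: R1 [IF bird(node2) THEN penguin(node2)]; R4 [IF bird(node2) and visible(node2) THEN blue(node2)]; R7 [IF small(node2) and visible(node2) THEN valid(node2)]. New: penguin(node2), blue(node2), valid(node2).
Round 2: R5 [IF penguin(node2) and valid(node2) THEN approved(node2)]. New: approved(node2).
Closure: {approved(node2), bird(node2), blue(node2), open(node2), penguin(node2), small(node2), stale(node2), valid(node2), visible(node2)} — 9 facts.

9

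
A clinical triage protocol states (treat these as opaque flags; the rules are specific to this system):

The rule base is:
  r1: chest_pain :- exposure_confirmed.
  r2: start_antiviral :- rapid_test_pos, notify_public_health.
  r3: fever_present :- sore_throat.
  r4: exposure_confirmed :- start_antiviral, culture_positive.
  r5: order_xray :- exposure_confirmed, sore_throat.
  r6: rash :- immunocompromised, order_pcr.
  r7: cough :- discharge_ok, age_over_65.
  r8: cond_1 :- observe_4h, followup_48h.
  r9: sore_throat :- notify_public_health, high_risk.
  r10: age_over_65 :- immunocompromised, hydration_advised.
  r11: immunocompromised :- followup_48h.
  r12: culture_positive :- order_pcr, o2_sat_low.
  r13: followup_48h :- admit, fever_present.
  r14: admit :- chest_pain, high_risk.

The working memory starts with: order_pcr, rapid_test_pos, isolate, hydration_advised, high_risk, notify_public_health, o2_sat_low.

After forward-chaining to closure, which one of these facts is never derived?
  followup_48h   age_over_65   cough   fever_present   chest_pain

cough

Round 1: r2 [start_antiviral :- rapid_test_pos, notify_public_health.]; r9 [sore_throat :- notify_public_health, high_risk.]; r12 [culture_positive :- order_pcr, o2_sat_low.]. Adds start_antiviral, sore_throat, culture_positive.
Round 2: r3 [fever_present :- sore_throat.]; r4 [exposure_confirmed :- start_antiviral, culture_positive.]. Adds fever_present, exposure_confirmed.
Round 3: r1 [chest_pain :- exposure_confirmed.]; r5 [order_xray :- exposure_confirmed, sore_throat.]. Adds chest_pain, order_xray.
Round 4: r14 [admit :- chest_pain, high_risk.]. Adds admit.
Round 5: r13 [followup_48h :- admit, fever_present.]. Adds followup_48h.
Round 6: r11 [immunocompromised :- followup_48h.]. Adds immunocompromised.
Round 7: r6 [rash :- immunocompromised, order_pcr.]; r10 [age_over_65 :- immunocompromised, hydration_advised.]. Adds rash, age_over_65.
Derived: age_over_65 (round 7), chest_pain (round 3), fever_present (round 2), followup_48h (round 5). cough never appears in any round.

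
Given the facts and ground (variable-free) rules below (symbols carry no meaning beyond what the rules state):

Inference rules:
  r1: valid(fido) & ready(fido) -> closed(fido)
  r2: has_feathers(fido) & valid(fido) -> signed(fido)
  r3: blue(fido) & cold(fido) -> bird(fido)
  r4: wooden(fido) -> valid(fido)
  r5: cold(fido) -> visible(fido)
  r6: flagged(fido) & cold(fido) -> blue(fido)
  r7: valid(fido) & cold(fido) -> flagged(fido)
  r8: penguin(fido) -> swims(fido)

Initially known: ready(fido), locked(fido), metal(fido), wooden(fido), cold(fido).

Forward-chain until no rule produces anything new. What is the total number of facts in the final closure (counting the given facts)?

[1] r4 [wooden(fido) -> valid(fido)]; r5 [cold(fido) -> visible(fido)]. ⇒ new: valid(fido), visible(fido).
[2] r1 [valid(fido) & ready(fido) -> closed(fido)]; r7 [valid(fido) & cold(fido) -> flagged(fido)]. ⇒ new: closed(fido), flagged(fido).
[3] r6 [flagged(fido) & cold(fido) -> blue(fido)]. ⇒ new: blue(fido).
[4] r3 [blue(fido) & cold(fido) -> bird(fido)]. ⇒ new: bird(fido).
Closure: {bird(fido), blue(fido), closed(fido), cold(fido), flagged(fido), locked(fido), metal(fido), ready(fido), valid(fido), visible(fido), wooden(fido)} — 11 facts.

11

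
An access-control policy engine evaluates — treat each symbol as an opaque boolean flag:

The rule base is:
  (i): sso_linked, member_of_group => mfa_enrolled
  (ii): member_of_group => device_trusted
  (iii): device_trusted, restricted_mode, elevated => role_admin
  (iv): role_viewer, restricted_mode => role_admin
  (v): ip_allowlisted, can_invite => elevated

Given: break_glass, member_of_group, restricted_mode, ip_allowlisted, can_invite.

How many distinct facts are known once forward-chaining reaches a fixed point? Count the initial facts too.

Round 1: (ii) [member_of_group => device_trusted]; (v) [ip_allowlisted, can_invite => elevated]. New: device_trusted, elevated.
Round 2: (iii) [device_trusted, restricted_mode, elevated => role_admin]. New: role_admin.
Closure: {break_glass, can_invite, device_trusted, elevated, ip_allowlisted, member_of_group, restricted_mode, role_admin} — 8 facts.

8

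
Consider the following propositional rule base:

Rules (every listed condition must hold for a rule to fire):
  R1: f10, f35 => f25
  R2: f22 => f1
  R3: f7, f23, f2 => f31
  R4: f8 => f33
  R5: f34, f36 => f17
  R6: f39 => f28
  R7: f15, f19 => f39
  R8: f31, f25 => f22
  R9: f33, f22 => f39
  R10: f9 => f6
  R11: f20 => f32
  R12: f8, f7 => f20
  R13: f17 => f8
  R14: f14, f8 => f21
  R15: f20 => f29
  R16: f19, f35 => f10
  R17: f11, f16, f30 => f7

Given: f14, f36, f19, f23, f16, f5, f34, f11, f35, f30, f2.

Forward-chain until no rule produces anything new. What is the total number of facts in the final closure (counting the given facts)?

26

Round 1 fires R5, R16, R17, giving f17, f10, f7.
Round 2 fires R1, R3, R13, giving f25, f31, f8.
Round 3 fires R4, R8, R12, R14, giving f33, f22, f20, f21.
Round 4 fires R2, R9, R11, R15, giving f1, f39, f32, f29.
Round 5 fires R6, giving f28.
Closure: {f1, f10, f11, f14, f16, f17, f19, f2, f20, f21, f22, f23, f25, f28, f29, f30, f31, f32, f33, f34, f35, f36, f39, f5, f7, f8} — 26 facts.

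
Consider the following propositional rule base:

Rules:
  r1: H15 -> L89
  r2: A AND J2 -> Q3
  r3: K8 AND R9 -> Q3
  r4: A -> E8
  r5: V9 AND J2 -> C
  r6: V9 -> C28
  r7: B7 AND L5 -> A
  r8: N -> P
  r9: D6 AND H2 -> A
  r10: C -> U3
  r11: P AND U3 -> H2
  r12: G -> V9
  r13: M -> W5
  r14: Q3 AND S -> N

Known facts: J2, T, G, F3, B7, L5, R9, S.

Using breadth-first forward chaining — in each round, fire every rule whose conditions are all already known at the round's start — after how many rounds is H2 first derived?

5

[1] r7 [B7 AND L5 -> A]; r12 [G -> V9]. ⇒ new: A, V9.
[2] r2 [A AND J2 -> Q3]; r4 [A -> E8]; r5 [V9 AND J2 -> C]; r6 [V9 -> C28]. ⇒ new: Q3, E8, C, C28.
[3] r10 [C -> U3]; r14 [Q3 AND S -> N]. ⇒ new: U3, N.
[4] r8 [N -> P]. ⇒ new: P.
[5] r11 [P AND U3 -> H2]. ⇒ new: H2.
H2 first appears in round 5.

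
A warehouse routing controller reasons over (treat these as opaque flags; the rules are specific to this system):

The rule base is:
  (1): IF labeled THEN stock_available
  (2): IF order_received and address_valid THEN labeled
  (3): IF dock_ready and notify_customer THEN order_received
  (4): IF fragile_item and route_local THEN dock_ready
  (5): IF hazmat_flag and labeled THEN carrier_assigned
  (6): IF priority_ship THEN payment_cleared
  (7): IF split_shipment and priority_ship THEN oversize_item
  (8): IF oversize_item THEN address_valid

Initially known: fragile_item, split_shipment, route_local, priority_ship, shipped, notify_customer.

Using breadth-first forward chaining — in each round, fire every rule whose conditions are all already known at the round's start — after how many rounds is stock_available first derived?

Round 1: (4) [IF fragile_item and route_local THEN dock_ready]; (6) [IF priority_ship THEN payment_cleared]; (7) [IF split_shipment and priority_ship THEN oversize_item]. New: dock_ready, payment_cleared, oversize_item.
Round 2: (3) [IF dock_ready and notify_customer THEN order_received]; (8) [IF oversize_item THEN address_valid]. New: order_received, address_valid.
Round 3: (2) [IF order_received and address_valid THEN labeled]. New: labeled.
Round 4: (1) [IF labeled THEN stock_available]. New: stock_available.
stock_available first appears in round 4.

4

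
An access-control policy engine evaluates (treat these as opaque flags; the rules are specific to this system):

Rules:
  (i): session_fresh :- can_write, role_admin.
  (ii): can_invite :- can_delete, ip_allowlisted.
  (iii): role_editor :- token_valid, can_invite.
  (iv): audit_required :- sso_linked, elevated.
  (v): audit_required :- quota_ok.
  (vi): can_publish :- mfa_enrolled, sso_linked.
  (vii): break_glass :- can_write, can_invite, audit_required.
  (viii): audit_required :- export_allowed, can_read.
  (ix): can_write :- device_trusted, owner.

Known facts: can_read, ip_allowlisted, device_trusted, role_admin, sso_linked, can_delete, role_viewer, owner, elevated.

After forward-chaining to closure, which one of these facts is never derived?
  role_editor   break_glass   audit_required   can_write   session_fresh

role_editor

[1] (ii) [can_invite :- can_delete, ip_allowlisted.]; (iv) [audit_required :- sso_linked, elevated.]; (ix) [can_write :- device_trusted, owner.]. ⇒ new: can_invite, audit_required, can_write.
[2] (i) [session_fresh :- can_write, role_admin.]; (vii) [break_glass :- can_write, can_invite, audit_required.]. ⇒ new: session_fresh, break_glass.
Derived: can_write (round 1), audit_required (round 1), break_glass (round 2), session_fresh (round 2). role_editor never appears in any round.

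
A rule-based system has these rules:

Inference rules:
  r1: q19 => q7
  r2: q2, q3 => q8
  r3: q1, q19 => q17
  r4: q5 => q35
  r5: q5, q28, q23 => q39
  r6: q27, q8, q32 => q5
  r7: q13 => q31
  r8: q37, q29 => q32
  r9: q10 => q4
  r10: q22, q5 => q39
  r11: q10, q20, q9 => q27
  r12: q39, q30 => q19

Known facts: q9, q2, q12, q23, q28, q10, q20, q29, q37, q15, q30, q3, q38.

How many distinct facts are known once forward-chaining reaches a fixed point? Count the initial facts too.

22

[1] r2 [q2, q3 => q8]; r8 [q37, q29 => q32]; r9 [q10 => q4]; r11 [q10, q20, q9 => q27]. ⇒ new: q8, q32, q4, q27.
[2] r6 [q27, q8, q32 => q5]. ⇒ new: q5.
[3] r4 [q5 => q35]; r5 [q5, q28, q23 => q39]. ⇒ new: q35, q39.
[4] r12 [q39, q30 => q19]. ⇒ new: q19.
[5] r1 [q19 => q7]. ⇒ new: q7.
Closure: {q10, q12, q15, q19, q2, q20, q23, q27, q28, q29, q3, q30, q32, q35, q37, q38, q39, q4, q5, q7, q8, q9} — 22 facts.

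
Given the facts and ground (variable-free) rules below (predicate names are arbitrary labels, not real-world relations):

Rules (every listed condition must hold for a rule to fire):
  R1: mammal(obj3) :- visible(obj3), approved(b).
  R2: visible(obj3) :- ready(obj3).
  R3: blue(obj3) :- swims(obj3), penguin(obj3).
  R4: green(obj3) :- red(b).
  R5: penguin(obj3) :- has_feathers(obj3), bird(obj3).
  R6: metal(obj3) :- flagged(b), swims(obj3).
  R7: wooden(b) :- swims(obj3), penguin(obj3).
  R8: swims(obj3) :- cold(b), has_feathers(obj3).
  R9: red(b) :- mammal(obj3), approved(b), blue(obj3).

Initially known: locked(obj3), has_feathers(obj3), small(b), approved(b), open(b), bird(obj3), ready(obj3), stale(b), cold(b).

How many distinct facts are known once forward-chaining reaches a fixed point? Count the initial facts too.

17

[1] R2 [visible(obj3) :- ready(obj3).]; R5 [penguin(obj3) :- has_feathers(obj3), bird(obj3).]; R8 [swims(obj3) :- cold(b), has_feathers(obj3).]. ⇒ new: visible(obj3), penguin(obj3), swims(obj3).
[2] R1 [mammal(obj3) :- visible(obj3), approved(b).]; R3 [blue(obj3) :- swims(obj3), penguin(obj3).]; R7 [wooden(b) :- swims(obj3), penguin(obj3).]. ⇒ new: mammal(obj3), blue(obj3), wooden(b).
[3] R9 [red(b) :- mammal(obj3), approved(b), blue(obj3).]. ⇒ new: red(b).
[4] R4 [green(obj3) :- red(b).]. ⇒ new: green(obj3).
Closure: {approved(b), bird(obj3), blue(obj3), cold(b), green(obj3), has_feathers(obj3), locked(obj3), mammal(obj3), open(b), penguin(obj3), ready(obj3), red(b), small(b), stale(b), swims(obj3), visible(obj3), wooden(b)} — 17 facts.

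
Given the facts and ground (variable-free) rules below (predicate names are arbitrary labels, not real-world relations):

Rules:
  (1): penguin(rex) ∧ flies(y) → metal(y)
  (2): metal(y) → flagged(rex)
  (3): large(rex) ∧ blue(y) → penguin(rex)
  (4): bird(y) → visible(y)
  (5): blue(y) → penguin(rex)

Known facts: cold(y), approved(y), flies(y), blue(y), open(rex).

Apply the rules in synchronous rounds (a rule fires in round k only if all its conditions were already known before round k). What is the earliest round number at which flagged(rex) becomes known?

Round 1: (5) [blue(y) → penguin(rex)]. Adds penguin(rex).
Round 2: (1) [penguin(rex) ∧ flies(y) → metal(y)]. Adds metal(y).
Round 3: (2) [metal(y) → flagged(rex)]. Adds flagged(rex).
flagged(rex) first appears in round 3.

3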